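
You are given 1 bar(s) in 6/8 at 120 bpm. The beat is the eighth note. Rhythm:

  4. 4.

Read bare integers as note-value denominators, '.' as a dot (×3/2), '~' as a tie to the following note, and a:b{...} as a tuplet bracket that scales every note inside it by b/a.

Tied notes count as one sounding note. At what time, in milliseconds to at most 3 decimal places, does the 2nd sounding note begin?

1. 0.0ms @ 0 + 1500.0ms (3)
2. 1500.0ms @ 3 + 1500.0ms (3)

note 2 onset = 3b = 1500.0ms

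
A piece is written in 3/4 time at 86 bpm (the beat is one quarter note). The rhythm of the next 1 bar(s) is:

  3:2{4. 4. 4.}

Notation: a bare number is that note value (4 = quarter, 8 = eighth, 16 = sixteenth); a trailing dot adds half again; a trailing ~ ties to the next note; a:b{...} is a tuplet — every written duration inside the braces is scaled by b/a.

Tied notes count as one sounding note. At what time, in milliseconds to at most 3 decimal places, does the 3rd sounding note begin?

1. 0.0ms @ 0 + 697.674ms (1)
2. 697.674ms @ 1 + 697.674ms (1)
3. 1395.349ms @ 2 + 697.674ms (1)

note 3 onset = 2b = 1395.349ms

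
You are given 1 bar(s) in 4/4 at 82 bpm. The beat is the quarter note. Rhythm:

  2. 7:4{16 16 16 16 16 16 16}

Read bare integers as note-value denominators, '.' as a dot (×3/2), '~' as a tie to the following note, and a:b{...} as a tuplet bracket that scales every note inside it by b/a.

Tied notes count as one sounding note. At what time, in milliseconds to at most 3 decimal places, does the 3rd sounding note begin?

note 3 onset = 22/7b = 2299.652ms

1. 0.0ms @ 0 + 2195.122ms (3)
2. 2195.122ms @ 3 + 104.53ms (1/7)
3. 2299.652ms @ 22/7 + 104.53ms (1/7)
4. 2404.181ms @ 23/7 + 104.53ms (1/7)
5. 2508.711ms @ 24/7 + 104.53ms (1/7)
6. 2613.24ms @ 25/7 + 104.53ms (1/7)
7. 2717.77ms @ 26/7 + 104.53ms (1/7)
8. 2822.3ms @ 27/7 + 104.53ms (1/7)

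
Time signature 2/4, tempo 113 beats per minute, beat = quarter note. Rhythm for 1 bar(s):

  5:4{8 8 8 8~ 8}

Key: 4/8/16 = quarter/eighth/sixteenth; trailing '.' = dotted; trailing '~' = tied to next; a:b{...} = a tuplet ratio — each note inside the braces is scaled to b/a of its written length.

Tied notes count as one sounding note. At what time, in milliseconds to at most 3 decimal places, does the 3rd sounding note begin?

1. 0.0ms @ 0 + 212.389ms (2/5)
2. 212.389ms @ 2/5 + 212.389ms (2/5)
3. 424.779ms @ 4/5 + 212.389ms (2/5)
4. 637.168ms @ 6/5 + 424.779ms (4/5)

note 3 onset = 4/5b = 424.779ms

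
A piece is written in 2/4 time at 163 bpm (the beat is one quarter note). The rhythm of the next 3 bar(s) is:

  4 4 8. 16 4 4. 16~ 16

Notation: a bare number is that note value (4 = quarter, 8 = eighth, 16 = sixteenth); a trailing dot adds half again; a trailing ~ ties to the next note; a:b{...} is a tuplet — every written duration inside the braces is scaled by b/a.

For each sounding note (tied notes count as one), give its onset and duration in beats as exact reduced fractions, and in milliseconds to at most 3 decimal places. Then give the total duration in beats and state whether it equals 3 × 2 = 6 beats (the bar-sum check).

1) 0.0ms=0b +368.098ms=1b
2) 368.098ms=1b +368.098ms=1b
3) 736.196ms=2b +276.074ms=3/4b
4) 1012.27ms=11/4b +92.025ms=1/4b
5) 1104.294ms=3b +368.098ms=1b
6) 1472.393ms=4b +552.147ms=3/2b
7) 2024.54ms=11/2b +184.049ms=1/2b
Σ=6b of 6 (163bpm 2/4) — PASS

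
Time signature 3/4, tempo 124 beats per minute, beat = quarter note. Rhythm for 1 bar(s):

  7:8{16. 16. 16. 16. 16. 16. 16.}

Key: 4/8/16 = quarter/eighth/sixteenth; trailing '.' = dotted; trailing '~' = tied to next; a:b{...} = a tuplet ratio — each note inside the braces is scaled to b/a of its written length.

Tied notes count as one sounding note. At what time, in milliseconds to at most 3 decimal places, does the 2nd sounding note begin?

1. 0.0ms @ 0 + 207.373ms (3/7)
2. 207.373ms @ 3/7 + 207.373ms (3/7)
3. 414.747ms @ 6/7 + 207.373ms (3/7)
4. 622.12ms @ 9/7 + 207.373ms (3/7)
5. 829.493ms @ 12/7 + 207.373ms (3/7)
6. 1036.866ms @ 15/7 + 207.373ms (3/7)
7. 1244.24ms @ 18/7 + 207.373ms (3/7)

note 2 onset = 3/7b = 207.373ms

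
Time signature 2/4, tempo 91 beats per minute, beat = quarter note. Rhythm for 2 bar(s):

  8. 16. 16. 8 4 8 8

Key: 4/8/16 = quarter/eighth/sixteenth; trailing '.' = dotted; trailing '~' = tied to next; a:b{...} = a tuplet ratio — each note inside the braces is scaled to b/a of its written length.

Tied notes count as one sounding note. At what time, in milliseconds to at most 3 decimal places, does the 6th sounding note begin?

note 6 onset = 3b = 1978.022ms

1. 0.0ms @ 0 + 494.505ms (3/4)
2. 494.505ms @ 3/4 + 247.253ms (3/8)
3. 741.758ms @ 9/8 + 247.253ms (3/8)
4. 989.011ms @ 3/2 + 329.67ms (1/2)
5. 1318.681ms @ 2 + 659.341ms (1)
6. 1978.022ms @ 3 + 329.67ms (1/2)
7. 2307.692ms @ 7/2 + 329.67ms (1/2)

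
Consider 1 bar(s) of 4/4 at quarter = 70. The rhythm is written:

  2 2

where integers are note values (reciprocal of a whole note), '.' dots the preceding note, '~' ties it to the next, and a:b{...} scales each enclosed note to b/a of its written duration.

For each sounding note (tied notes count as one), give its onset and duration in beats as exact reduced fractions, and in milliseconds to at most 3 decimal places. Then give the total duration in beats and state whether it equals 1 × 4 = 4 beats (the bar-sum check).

1) 0.0ms=0b +1714.286ms=2b
2) 1714.286ms=2b +1714.286ms=2b
Σ=4b of 4 (70bpm 4/4) — PASS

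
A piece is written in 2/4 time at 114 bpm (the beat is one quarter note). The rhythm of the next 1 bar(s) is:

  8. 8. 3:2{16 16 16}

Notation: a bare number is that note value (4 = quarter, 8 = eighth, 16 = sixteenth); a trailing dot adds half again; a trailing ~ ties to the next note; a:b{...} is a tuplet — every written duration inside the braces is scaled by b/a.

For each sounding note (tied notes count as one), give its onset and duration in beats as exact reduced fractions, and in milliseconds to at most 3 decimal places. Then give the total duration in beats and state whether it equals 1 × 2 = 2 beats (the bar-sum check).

1) 0.0ms=0b +394.737ms=3/4b
2) 394.737ms=3/4b +394.737ms=3/4b
3) 789.474ms=3/2b +87.719ms=1/6b
4) 877.193ms=5/3b +87.719ms=1/6b
5) 964.912ms=11/6b +87.719ms=1/6b
Σ=2b of 2 (114bpm 2/4) — PASS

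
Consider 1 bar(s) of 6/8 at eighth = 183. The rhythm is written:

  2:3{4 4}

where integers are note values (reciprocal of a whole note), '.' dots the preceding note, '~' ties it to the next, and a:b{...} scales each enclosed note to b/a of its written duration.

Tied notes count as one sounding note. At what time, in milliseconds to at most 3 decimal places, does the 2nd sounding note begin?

1. 0.0ms @ 0 + 983.607ms (3)
2. 983.607ms @ 3 + 983.607ms (3)

note 2 onset = 3b = 983.607ms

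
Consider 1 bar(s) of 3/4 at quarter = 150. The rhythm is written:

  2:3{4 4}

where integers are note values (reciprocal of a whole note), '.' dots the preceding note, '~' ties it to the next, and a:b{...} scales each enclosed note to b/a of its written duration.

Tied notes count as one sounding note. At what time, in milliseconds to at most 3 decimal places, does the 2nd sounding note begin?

1. 0.0ms @ 0 + 600.0ms (3/2)
2. 600.0ms @ 3/2 + 600.0ms (3/2)

note 2 onset = 3/2b = 600.0ms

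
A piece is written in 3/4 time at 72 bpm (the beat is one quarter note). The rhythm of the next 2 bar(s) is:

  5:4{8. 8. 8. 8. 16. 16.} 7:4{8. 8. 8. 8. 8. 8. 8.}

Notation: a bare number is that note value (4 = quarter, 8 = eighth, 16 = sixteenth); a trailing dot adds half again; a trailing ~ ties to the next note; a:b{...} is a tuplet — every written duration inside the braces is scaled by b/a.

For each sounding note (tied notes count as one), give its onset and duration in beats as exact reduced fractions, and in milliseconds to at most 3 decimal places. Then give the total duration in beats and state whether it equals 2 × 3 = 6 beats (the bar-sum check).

1) 0.0ms=0b +500.0ms=3/5b
2) 500.0ms=3/5b +500.0ms=3/5b
3) 1000.0ms=6/5b +500.0ms=3/5b
4) 1500.0ms=9/5b +500.0ms=3/5b
5) 2000.0ms=12/5b +250.0ms=3/10b
6) 2250.0ms=27/10b +250.0ms=3/10b
7) 2500.0ms=3b +357.143ms=3/7b
8) 2857.143ms=24/7b +357.143ms=3/7b
9) 3214.286ms=27/7b +357.143ms=3/7b
10) 3571.429ms=30/7b +357.143ms=3/7b
11) 3928.571ms=33/7b +357.143ms=3/7b
12) 4285.714ms=36/7b +357.143ms=3/7b
13) 4642.857ms=39/7b +357.143ms=3/7b
Σ=6b of 6 (72bpm 3/4) — PASS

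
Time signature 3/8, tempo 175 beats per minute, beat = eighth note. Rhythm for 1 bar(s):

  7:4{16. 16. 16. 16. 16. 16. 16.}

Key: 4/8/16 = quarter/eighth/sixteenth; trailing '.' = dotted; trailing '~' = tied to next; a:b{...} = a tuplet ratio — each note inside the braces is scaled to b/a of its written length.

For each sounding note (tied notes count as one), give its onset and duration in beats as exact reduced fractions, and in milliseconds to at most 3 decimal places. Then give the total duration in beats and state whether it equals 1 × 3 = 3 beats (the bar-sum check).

1) 0.0ms=0b +146.939ms=3/7b
2) 146.939ms=3/7b +146.939ms=3/7b
3) 293.878ms=6/7b +146.939ms=3/7b
4) 440.816ms=9/7b +146.939ms=3/7b
5) 587.755ms=12/7b +146.939ms=3/7b
6) 734.694ms=15/7b +146.939ms=3/7b
7) 881.633ms=18/7b +146.939ms=3/7b
Σ=3b of 3 (175bpm 3/8) — PASS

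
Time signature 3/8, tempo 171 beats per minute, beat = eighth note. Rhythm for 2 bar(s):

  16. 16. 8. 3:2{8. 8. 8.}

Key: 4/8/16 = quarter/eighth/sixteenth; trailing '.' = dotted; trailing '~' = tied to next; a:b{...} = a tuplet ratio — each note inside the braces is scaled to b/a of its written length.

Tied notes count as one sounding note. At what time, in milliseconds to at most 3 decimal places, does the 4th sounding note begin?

note 4 onset = 3b = 1052.632ms

1. 0.0ms @ 0 + 263.158ms (3/4)
2. 263.158ms @ 3/4 + 263.158ms (3/4)
3. 526.316ms @ 3/2 + 526.316ms (3/2)
4. 1052.632ms @ 3 + 350.877ms (1)
5. 1403.509ms @ 4 + 350.877ms (1)
6. 1754.386ms @ 5 + 350.877ms (1)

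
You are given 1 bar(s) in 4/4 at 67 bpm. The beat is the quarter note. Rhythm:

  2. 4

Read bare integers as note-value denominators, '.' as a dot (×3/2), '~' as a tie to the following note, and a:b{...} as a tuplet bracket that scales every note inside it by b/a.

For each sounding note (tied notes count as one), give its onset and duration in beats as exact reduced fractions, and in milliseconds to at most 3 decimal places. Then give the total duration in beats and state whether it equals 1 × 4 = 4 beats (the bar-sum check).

1) 0.0ms=0b +2686.567ms=3b
2) 2686.567ms=3b +895.522ms=1b
Σ=4b of 4 (67bpm 4/4) — PASS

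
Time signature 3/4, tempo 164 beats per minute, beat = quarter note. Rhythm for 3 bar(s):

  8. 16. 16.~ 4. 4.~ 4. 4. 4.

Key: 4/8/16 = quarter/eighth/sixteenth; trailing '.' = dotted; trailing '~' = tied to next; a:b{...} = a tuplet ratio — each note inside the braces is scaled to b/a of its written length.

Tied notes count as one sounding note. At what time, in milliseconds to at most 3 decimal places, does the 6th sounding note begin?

note 6 onset = 15/2b = 2743.902ms

1. 0.0ms @ 0 + 274.39ms (3/4)
2. 274.39ms @ 3/4 + 137.195ms (3/8)
3. 411.585ms @ 9/8 + 685.976ms (15/8)
4. 1097.561ms @ 3 + 1097.561ms (3)
5. 2195.122ms @ 6 + 548.78ms (3/2)
6. 2743.902ms @ 15/2 + 548.78ms (3/2)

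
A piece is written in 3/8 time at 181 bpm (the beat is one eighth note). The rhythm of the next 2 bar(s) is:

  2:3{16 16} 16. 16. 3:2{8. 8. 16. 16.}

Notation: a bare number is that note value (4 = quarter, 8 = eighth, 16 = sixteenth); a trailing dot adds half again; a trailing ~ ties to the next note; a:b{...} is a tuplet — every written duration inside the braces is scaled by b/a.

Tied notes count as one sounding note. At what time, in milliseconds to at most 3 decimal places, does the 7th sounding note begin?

1. 0.0ms @ 0 + 248.619ms (3/4)
2. 248.619ms @ 3/4 + 248.619ms (3/4)
3. 497.238ms @ 3/2 + 248.619ms (3/4)
4. 745.856ms @ 9/4 + 248.619ms (3/4)
5. 994.475ms @ 3 + 331.492ms (1)
6. 1325.967ms @ 4 + 331.492ms (1)
7. 1657.459ms @ 5 + 165.746ms (1/2)
8. 1823.204ms @ 11/2 + 165.746ms (1/2)

note 7 onset = 5b = 1657.459ms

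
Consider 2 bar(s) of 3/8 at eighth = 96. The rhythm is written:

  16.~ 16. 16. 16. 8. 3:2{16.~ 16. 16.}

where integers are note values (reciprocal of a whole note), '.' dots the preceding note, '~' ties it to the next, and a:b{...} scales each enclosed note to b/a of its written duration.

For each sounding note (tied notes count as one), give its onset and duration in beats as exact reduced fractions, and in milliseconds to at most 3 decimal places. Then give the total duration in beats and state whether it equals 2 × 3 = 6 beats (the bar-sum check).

1) 0.0ms=0b +937.5ms=3/2b
2) 937.5ms=3/2b +468.75ms=3/4b
3) 1406.25ms=9/4b +468.75ms=3/4b
4) 1875.0ms=3b +937.5ms=3/2b
5) 2812.5ms=9/2b +625.0ms=1b
6) 3437.5ms=11/2b +312.5ms=1/2b
Σ=6b of 6 (96bpm 3/8) — PASS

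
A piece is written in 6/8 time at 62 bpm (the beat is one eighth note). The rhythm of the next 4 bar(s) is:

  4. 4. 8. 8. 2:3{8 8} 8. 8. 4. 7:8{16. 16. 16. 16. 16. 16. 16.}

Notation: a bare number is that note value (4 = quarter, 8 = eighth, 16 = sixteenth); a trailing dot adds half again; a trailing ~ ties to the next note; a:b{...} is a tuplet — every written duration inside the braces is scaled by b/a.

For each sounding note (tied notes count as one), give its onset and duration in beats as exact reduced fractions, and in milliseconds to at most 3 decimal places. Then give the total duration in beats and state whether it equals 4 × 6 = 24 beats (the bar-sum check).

1) 0.0ms=0b +2903.226ms=3b
2) 2903.226ms=3b +2903.226ms=3b
3) 5806.452ms=6b +1451.613ms=3/2b
4) 7258.065ms=15/2b +1451.613ms=3/2b
5) 8709.677ms=9b +1451.613ms=3/2b
6) 10161.29ms=21/2b +1451.613ms=3/2b
7) 11612.903ms=12b +1451.613ms=3/2b
8) 13064.516ms=27/2b +1451.613ms=3/2b
9) 14516.129ms=15b +2903.226ms=3b
10) 17419.355ms=18b +829.493ms=6/7b
11) 18248.848ms=132/7b +829.493ms=6/7b
12) 19078.341ms=138/7b +829.493ms=6/7b
13) 19907.834ms=144/7b +829.493ms=6/7b
14) 20737.327ms=150/7b +829.493ms=6/7b
15) 21566.82ms=156/7b +829.493ms=6/7b
16) 22396.313ms=162/7b +829.493ms=6/7b
Σ=24b of 24 (62bpm 6/8) — PASS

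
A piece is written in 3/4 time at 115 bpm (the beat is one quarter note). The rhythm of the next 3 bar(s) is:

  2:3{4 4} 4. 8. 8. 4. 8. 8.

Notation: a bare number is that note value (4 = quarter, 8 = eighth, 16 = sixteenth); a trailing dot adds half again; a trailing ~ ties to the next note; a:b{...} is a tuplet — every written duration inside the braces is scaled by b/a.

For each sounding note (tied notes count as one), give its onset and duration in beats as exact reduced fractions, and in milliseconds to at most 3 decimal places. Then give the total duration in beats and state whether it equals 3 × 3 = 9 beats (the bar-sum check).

1) 0.0ms=0b +782.609ms=3/2b
2) 782.609ms=3/2b +782.609ms=3/2b
3) 1565.217ms=3b +782.609ms=3/2b
4) 2347.826ms=9/2b +391.304ms=3/4b
5) 2739.13ms=21/4b +391.304ms=3/4b
6) 3130.435ms=6b +782.609ms=3/2b
7) 3913.043ms=15/2b +391.304ms=3/4b
8) 4304.348ms=33/4b +391.304ms=3/4b
Σ=9b of 9 (115bpm 3/4) — PASS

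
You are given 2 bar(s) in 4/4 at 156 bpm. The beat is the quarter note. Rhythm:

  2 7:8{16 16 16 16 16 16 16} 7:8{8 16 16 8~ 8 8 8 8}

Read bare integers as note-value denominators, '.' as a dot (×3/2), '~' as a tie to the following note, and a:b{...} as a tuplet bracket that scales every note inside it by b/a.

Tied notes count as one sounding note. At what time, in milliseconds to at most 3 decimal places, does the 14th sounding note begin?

note 14 onset = 48/7b = 2637.363ms

1. 0.0ms @ 0 + 769.231ms (2)
2. 769.231ms @ 2 + 109.89ms (2/7)
3. 879.121ms @ 16/7 + 109.89ms (2/7)
4. 989.011ms @ 18/7 + 109.89ms (2/7)
5. 1098.901ms @ 20/7 + 109.89ms (2/7)
6. 1208.791ms @ 22/7 + 109.89ms (2/7)
7. 1318.681ms @ 24/7 + 109.89ms (2/7)
8. 1428.571ms @ 26/7 + 109.89ms (2/7)
9. 1538.462ms @ 4 + 219.78ms (4/7)
10. 1758.242ms @ 32/7 + 109.89ms (2/7)
11. 1868.132ms @ 34/7 + 109.89ms (2/7)
12. 1978.022ms @ 36/7 + 439.56ms (8/7)
13. 2417.582ms @ 44/7 + 219.78ms (4/7)
14. 2637.363ms @ 48/7 + 219.78ms (4/7)
15. 2857.143ms @ 52/7 + 219.78ms (4/7)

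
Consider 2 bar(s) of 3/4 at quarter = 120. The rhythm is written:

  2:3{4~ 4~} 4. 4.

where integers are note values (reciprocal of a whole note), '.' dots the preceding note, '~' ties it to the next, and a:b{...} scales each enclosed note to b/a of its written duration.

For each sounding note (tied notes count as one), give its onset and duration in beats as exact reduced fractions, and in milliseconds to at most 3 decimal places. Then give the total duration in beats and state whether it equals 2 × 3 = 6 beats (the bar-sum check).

1) 0.0ms=0b +2250.0ms=9/2b
2) 2250.0ms=9/2b +750.0ms=3/2b
Σ=6b of 6 (120bpm 3/4) — PASS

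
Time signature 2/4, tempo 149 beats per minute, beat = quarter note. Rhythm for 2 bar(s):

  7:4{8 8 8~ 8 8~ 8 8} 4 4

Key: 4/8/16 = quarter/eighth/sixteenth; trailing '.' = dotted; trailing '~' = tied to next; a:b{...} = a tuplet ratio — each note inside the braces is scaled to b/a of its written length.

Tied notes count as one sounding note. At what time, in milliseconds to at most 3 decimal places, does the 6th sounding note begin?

note 6 onset = 2b = 805.369ms

1. 0.0ms @ 0 + 115.053ms (2/7)
2. 115.053ms @ 2/7 + 115.053ms (2/7)
3. 230.105ms @ 4/7 + 230.105ms (4/7)
4. 460.211ms @ 8/7 + 230.105ms (4/7)
5. 690.316ms @ 12/7 + 115.053ms (2/7)
6. 805.369ms @ 2 + 402.685ms (1)
7. 1208.054ms @ 3 + 402.685ms (1)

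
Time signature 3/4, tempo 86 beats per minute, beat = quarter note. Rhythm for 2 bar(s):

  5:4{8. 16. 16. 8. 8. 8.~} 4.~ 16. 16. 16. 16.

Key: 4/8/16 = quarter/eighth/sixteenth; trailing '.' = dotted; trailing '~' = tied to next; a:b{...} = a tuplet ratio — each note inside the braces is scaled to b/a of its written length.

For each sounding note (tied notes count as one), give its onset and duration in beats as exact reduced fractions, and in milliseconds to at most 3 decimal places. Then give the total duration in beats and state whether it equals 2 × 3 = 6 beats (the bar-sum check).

1) 0.0ms=0b +418.605ms=3/5b
2) 418.605ms=3/5b +209.302ms=3/10b
3) 627.907ms=9/10b +209.302ms=3/10b
4) 837.209ms=6/5b +418.605ms=3/5b
5) 1255.814ms=9/5b +418.605ms=3/5b
6) 1674.419ms=12/5b +1726.744ms=99/40b
7) 3401.163ms=39/8b +261.628ms=3/8b
8) 3662.791ms=21/4b +261.628ms=3/8b
9) 3924.419ms=45/8b +261.628ms=3/8b
Σ=6b of 6 (86bpm 3/4) — PASS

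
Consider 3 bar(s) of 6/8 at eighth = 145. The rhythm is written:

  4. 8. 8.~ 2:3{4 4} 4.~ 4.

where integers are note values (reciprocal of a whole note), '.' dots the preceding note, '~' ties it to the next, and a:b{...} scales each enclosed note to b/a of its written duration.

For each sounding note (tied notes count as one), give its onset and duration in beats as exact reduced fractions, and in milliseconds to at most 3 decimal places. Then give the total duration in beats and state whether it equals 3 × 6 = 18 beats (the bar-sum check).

1) 0.0ms=0b +1241.379ms=3b
2) 1241.379ms=3b +620.69ms=3/2b
3) 1862.069ms=9/2b +1862.069ms=9/2b
4) 3724.138ms=9b +1241.379ms=3b
5) 4965.517ms=12b +2482.759ms=6b
Σ=18b of 18 (145bpm 6/8) — PASS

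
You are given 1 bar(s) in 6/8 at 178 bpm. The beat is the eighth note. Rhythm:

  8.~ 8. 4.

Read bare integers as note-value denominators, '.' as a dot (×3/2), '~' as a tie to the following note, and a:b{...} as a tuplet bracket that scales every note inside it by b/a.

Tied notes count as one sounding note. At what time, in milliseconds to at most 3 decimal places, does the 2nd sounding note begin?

1. 0.0ms @ 0 + 1011.236ms (3)
2. 1011.236ms @ 3 + 1011.236ms (3)

note 2 onset = 3b = 1011.236ms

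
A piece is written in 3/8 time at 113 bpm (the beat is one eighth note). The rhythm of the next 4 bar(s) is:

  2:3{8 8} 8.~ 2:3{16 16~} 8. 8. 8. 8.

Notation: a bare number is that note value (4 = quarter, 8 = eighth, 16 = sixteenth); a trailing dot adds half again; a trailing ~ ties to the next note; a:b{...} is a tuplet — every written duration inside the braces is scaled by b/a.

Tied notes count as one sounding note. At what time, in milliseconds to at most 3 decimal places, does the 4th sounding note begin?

1. 0.0ms @ 0 + 796.46ms (3/2)
2. 796.46ms @ 3/2 + 796.46ms (3/2)
3. 1592.92ms @ 3 + 1194.69ms (9/4)
4. 2787.611ms @ 21/4 + 1194.69ms (9/4)
5. 3982.301ms @ 15/2 + 796.46ms (3/2)
6. 4778.761ms @ 9 + 796.46ms (3/2)
7. 5575.221ms @ 21/2 + 796.46ms (3/2)

note 4 onset = 21/4b = 2787.611ms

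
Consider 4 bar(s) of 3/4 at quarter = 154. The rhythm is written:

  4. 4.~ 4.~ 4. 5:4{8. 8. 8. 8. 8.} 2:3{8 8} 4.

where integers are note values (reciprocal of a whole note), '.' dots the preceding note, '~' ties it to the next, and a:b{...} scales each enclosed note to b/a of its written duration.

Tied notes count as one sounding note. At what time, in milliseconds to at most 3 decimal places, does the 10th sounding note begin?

note 10 onset = 21/2b = 4090.909ms

1. 0.0ms @ 0 + 584.416ms (3/2)
2. 584.416ms @ 3/2 + 1753.247ms (9/2)
3. 2337.662ms @ 6 + 233.766ms (3/5)
4. 2571.429ms @ 33/5 + 233.766ms (3/5)
5. 2805.195ms @ 36/5 + 233.766ms (3/5)
6. 3038.961ms @ 39/5 + 233.766ms (3/5)
7. 3272.727ms @ 42/5 + 233.766ms (3/5)
8. 3506.494ms @ 9 + 292.208ms (3/4)
9. 3798.701ms @ 39/4 + 292.208ms (3/4)
10. 4090.909ms @ 21/2 + 584.416ms (3/2)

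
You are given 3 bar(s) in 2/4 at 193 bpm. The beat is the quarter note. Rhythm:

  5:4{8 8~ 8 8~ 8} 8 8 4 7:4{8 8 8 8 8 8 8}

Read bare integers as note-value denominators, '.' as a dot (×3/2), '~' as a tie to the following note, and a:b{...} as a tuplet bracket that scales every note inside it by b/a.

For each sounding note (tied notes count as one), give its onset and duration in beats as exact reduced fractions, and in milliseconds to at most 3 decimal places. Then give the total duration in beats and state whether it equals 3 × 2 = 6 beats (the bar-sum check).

1) 0.0ms=0b +124.352ms=2/5b
2) 124.352ms=2/5b +248.705ms=4/5b
3) 373.057ms=6/5b +248.705ms=4/5b
4) 621.762ms=2b +155.44ms=1/2b
5) 777.202ms=5/2b +155.44ms=1/2b
6) 932.642ms=3b +310.881ms=1b
7) 1243.523ms=4b +88.823ms=2/7b
8) 1332.346ms=30/7b +88.823ms=2/7b
9) 1421.17ms=32/7b +88.823ms=2/7b
10) 1509.993ms=34/7b +88.823ms=2/7b
11) 1598.816ms=36/7b +88.823ms=2/7b
12) 1687.639ms=38/7b +88.823ms=2/7b
13) 1776.462ms=40/7b +88.823ms=2/7b
Σ=6b of 6 (193bpm 2/4) — PASS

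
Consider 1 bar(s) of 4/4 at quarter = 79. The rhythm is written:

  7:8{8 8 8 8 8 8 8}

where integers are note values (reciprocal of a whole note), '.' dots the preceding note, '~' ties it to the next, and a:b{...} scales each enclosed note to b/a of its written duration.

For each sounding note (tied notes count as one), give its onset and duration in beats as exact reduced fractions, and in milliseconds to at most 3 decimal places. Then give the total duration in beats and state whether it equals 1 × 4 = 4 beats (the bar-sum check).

1) 0.0ms=0b +433.996ms=4/7b
2) 433.996ms=4/7b +433.996ms=4/7b
3) 867.993ms=8/7b +433.996ms=4/7b
4) 1301.989ms=12/7b +433.996ms=4/7b
5) 1735.986ms=16/7b +433.996ms=4/7b
6) 2169.982ms=20/7b +433.996ms=4/7b
7) 2603.978ms=24/7b +433.996ms=4/7b
Σ=4b of 4 (79bpm 4/4) — PASS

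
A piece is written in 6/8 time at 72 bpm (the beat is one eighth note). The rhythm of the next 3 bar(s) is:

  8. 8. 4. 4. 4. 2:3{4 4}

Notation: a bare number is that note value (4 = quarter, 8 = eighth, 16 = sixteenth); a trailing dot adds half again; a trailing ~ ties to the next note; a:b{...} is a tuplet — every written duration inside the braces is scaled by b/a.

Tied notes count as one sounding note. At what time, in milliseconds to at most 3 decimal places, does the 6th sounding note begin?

1. 0.0ms @ 0 + 1250.0ms (3/2)
2. 1250.0ms @ 3/2 + 1250.0ms (3/2)
3. 2500.0ms @ 3 + 2500.0ms (3)
4. 5000.0ms @ 6 + 2500.0ms (3)
5. 7500.0ms @ 9 + 2500.0ms (3)
6. 10000.0ms @ 12 + 2500.0ms (3)
7. 12500.0ms @ 15 + 2500.0ms (3)

note 6 onset = 12b = 10000.0ms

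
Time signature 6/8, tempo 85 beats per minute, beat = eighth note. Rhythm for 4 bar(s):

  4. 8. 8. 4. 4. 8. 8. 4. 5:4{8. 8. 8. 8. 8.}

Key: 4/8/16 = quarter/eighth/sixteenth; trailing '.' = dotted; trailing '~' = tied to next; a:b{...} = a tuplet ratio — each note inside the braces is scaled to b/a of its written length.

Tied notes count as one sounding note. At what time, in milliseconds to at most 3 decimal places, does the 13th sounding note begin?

1. 0.0ms @ 0 + 2117.647ms (3)
2. 2117.647ms @ 3 + 1058.824ms (3/2)
3. 3176.471ms @ 9/2 + 1058.824ms (3/2)
4. 4235.294ms @ 6 + 2117.647ms (3)
5. 6352.941ms @ 9 + 2117.647ms (3)
6. 8470.588ms @ 12 + 1058.824ms (3/2)
7. 9529.412ms @ 27/2 + 1058.824ms (3/2)
8. 10588.235ms @ 15 + 2117.647ms (3)
9. 12705.882ms @ 18 + 847.059ms (6/5)
10. 13552.941ms @ 96/5 + 847.059ms (6/5)
11. 14400.0ms @ 102/5 + 847.059ms (6/5)
12. 15247.059ms @ 108/5 + 847.059ms (6/5)
13. 16094.118ms @ 114/5 + 847.059ms (6/5)

note 13 onset = 114/5b = 16094.118ms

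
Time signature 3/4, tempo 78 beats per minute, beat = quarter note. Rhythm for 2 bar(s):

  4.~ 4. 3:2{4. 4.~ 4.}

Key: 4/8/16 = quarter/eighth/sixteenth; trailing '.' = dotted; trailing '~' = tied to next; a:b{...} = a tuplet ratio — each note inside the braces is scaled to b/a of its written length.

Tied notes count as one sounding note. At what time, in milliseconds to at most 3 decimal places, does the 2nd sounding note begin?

note 2 onset = 3b = 2307.692ms

1. 0.0ms @ 0 + 2307.692ms (3)
2. 2307.692ms @ 3 + 769.231ms (1)
3. 3076.923ms @ 4 + 1538.462ms (2)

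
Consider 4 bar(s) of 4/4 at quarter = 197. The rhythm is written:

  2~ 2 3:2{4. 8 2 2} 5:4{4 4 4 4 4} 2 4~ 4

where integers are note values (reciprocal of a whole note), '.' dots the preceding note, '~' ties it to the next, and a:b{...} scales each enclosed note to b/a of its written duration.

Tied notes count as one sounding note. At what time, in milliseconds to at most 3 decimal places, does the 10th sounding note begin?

note 10 onset = 56/5b = 3411.168ms

1. 0.0ms @ 0 + 1218.274ms (4)
2. 1218.274ms @ 4 + 304.569ms (1)
3. 1522.843ms @ 5 + 101.523ms (1/3)
4. 1624.365ms @ 16/3 + 406.091ms (4/3)
5. 2030.457ms @ 20/3 + 406.091ms (4/3)
6. 2436.548ms @ 8 + 243.655ms (4/5)
7. 2680.203ms @ 44/5 + 243.655ms (4/5)
8. 2923.858ms @ 48/5 + 243.655ms (4/5)
9. 3167.513ms @ 52/5 + 243.655ms (4/5)
10. 3411.168ms @ 56/5 + 243.655ms (4/5)
11. 3654.822ms @ 12 + 609.137ms (2)
12. 4263.959ms @ 14 + 609.137ms (2)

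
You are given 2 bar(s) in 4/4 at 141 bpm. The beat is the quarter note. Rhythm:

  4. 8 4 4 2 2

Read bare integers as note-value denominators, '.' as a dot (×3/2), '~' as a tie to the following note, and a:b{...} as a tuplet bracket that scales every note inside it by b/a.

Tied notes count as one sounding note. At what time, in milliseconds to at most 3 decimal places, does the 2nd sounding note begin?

note 2 onset = 3/2b = 638.298ms

1. 0.0ms @ 0 + 638.298ms (3/2)
2. 638.298ms @ 3/2 + 212.766ms (1/2)
3. 851.064ms @ 2 + 425.532ms (1)
4. 1276.596ms @ 3 + 425.532ms (1)
5. 1702.128ms @ 4 + 851.064ms (2)
6. 2553.191ms @ 6 + 851.064ms (2)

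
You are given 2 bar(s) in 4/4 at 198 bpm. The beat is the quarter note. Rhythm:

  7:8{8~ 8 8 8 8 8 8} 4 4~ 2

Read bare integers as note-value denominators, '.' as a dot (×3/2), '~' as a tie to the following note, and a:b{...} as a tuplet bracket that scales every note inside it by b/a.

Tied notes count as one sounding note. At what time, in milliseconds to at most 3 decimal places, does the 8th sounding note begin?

note 8 onset = 5b = 1515.152ms

1. 0.0ms @ 0 + 346.32ms (8/7)
2. 346.32ms @ 8/7 + 173.16ms (4/7)
3. 519.481ms @ 12/7 + 173.16ms (4/7)
4. 692.641ms @ 16/7 + 173.16ms (4/7)
5. 865.801ms @ 20/7 + 173.16ms (4/7)
6. 1038.961ms @ 24/7 + 173.16ms (4/7)
7. 1212.121ms @ 4 + 303.03ms (1)
8. 1515.152ms @ 5 + 909.091ms (3)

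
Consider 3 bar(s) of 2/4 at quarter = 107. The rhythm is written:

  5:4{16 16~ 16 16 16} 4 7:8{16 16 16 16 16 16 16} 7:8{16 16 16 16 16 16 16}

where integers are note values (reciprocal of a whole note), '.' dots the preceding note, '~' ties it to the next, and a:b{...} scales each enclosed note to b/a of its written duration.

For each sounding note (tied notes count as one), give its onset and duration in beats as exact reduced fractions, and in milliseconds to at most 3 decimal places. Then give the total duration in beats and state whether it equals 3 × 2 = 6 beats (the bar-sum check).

1) 0.0ms=0b +112.15ms=1/5b
2) 112.15ms=1/5b +224.299ms=2/5b
3) 336.449ms=3/5b +112.15ms=1/5b
4) 448.598ms=4/5b +112.15ms=1/5b
5) 560.748ms=1b +560.748ms=1b
6) 1121.495ms=2b +160.214ms=2/7b
7) 1281.709ms=16/7b +160.214ms=2/7b
8) 1441.923ms=18/7b +160.214ms=2/7b
9) 1602.136ms=20/7b +160.214ms=2/7b
10) 1762.35ms=22/7b +160.214ms=2/7b
11) 1922.563ms=24/7b +160.214ms=2/7b
12) 2082.777ms=26/7b +160.214ms=2/7b
13) 2242.991ms=4b +160.214ms=2/7b
14) 2403.204ms=30/7b +160.214ms=2/7b
15) 2563.418ms=32/7b +160.214ms=2/7b
16) 2723.632ms=34/7b +160.214ms=2/7b
17) 2883.845ms=36/7b +160.214ms=2/7b
18) 3044.059ms=38/7b +160.214ms=2/7b
19) 3204.272ms=40/7b +160.214ms=2/7b
Σ=6b of 6 (107bpm 2/4) — PASS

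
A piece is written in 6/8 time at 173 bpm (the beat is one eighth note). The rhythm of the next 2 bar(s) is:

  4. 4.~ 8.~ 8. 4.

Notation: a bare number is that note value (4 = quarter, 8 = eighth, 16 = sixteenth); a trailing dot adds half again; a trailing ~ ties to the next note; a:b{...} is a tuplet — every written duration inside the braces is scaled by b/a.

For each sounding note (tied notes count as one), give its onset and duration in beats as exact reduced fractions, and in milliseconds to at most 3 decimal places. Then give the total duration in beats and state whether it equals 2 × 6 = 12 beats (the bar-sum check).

1) 0.0ms=0b +1040.462ms=3b
2) 1040.462ms=3b +2080.925ms=6b
3) 3121.387ms=9b +1040.462ms=3b
Σ=12b of 12 (173bpm 6/8) — PASS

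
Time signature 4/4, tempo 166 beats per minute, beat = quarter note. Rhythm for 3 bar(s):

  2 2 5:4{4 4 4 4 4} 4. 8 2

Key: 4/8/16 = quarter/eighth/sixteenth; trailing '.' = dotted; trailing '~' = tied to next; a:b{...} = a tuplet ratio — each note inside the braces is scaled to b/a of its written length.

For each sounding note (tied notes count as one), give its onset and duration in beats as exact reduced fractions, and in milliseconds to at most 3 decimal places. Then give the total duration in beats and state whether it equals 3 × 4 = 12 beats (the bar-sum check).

1) 0.0ms=0b +722.892ms=2b
2) 722.892ms=2b +722.892ms=2b
3) 1445.783ms=4b +289.157ms=4/5b
4) 1734.94ms=24/5b +289.157ms=4/5b
5) 2024.096ms=28/5b +289.157ms=4/5b
6) 2313.253ms=32/5b +289.157ms=4/5b
7) 2602.41ms=36/5b +289.157ms=4/5b
8) 2891.566ms=8b +542.169ms=3/2b
9) 3433.735ms=19/2b +180.723ms=1/2b
10) 3614.458ms=10b +722.892ms=2b
Σ=12b of 12 (166bpm 4/4) — PASS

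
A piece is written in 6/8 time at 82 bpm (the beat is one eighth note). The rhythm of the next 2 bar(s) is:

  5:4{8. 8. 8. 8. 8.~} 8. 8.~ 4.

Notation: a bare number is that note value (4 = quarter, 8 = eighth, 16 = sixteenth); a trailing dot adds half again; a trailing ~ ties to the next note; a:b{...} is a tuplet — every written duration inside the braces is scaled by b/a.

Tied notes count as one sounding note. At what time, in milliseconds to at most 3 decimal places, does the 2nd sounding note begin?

note 2 onset = 6/5b = 878.049ms

1. 0.0ms @ 0 + 878.049ms (6/5)
2. 878.049ms @ 6/5 + 878.049ms (6/5)
3. 1756.098ms @ 12/5 + 878.049ms (6/5)
4. 2634.146ms @ 18/5 + 878.049ms (6/5)
5. 3512.195ms @ 24/5 + 1975.61ms (27/10)
6. 5487.805ms @ 15/2 + 3292.683ms (9/2)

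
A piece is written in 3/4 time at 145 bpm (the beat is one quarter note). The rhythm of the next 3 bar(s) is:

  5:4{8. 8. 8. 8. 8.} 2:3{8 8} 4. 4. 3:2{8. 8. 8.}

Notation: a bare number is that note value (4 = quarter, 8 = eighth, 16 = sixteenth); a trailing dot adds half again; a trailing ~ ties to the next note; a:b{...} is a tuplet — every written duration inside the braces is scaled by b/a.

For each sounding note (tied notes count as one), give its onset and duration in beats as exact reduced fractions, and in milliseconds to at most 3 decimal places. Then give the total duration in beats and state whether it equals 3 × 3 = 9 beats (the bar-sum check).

1) 0.0ms=0b +248.276ms=3/5b
2) 248.276ms=3/5b +248.276ms=3/5b
3) 496.552ms=6/5b +248.276ms=3/5b
4) 744.828ms=9/5b +248.276ms=3/5b
5) 993.103ms=12/5b +248.276ms=3/5b
6) 1241.379ms=3b +310.345ms=3/4b
7) 1551.724ms=15/4b +310.345ms=3/4b
8) 1862.069ms=9/2b +620.69ms=3/2b
9) 2482.759ms=6b +620.69ms=3/2b
10) 3103.448ms=15/2b +206.897ms=1/2b
11) 3310.345ms=8b +206.897ms=1/2b
12) 3517.241ms=17/2b +206.897ms=1/2b
Σ=9b of 9 (145bpm 3/4) — PASS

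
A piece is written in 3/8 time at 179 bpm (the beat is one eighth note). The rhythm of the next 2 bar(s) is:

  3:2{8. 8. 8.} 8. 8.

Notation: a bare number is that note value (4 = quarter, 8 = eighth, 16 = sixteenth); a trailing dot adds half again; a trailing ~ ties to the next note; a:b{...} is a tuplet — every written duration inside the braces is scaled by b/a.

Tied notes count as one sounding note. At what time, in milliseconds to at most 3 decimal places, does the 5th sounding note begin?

1. 0.0ms @ 0 + 335.196ms (1)
2. 335.196ms @ 1 + 335.196ms (1)
3. 670.391ms @ 2 + 335.196ms (1)
4. 1005.587ms @ 3 + 502.793ms (3/2)
5. 1508.38ms @ 9/2 + 502.793ms (3/2)

note 5 onset = 9/2b = 1508.38ms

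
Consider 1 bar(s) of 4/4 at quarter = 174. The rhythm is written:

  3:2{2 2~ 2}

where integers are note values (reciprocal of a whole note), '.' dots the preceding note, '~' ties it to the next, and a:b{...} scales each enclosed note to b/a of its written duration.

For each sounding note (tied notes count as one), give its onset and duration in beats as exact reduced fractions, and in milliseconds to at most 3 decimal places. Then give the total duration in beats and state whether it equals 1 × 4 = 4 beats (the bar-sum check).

1) 0.0ms=0b +459.77ms=4/3b
2) 459.77ms=4/3b +919.54ms=8/3b
Σ=4b of 4 (174bpm 4/4) — PASS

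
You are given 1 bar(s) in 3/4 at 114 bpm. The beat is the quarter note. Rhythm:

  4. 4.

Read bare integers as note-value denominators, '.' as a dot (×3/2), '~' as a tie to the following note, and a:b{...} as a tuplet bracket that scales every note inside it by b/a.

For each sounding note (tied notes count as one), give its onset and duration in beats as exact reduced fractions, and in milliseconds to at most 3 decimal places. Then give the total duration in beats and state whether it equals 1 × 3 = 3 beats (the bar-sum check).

1) 0.0ms=0b +789.474ms=3/2b
2) 789.474ms=3/2b +789.474ms=3/2b
Σ=3b of 3 (114bpm 3/4) — PASS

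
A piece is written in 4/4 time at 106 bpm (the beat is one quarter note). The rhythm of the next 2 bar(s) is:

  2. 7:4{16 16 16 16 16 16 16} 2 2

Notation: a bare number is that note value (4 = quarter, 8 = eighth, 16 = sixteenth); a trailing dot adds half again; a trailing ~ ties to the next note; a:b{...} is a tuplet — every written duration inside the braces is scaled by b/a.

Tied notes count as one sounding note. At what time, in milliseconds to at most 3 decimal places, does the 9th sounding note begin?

1. 0.0ms @ 0 + 1698.113ms (3)
2. 1698.113ms @ 3 + 80.863ms (1/7)
3. 1778.976ms @ 22/7 + 80.863ms (1/7)
4. 1859.838ms @ 23/7 + 80.863ms (1/7)
5. 1940.701ms @ 24/7 + 80.863ms (1/7)
6. 2021.563ms @ 25/7 + 80.863ms (1/7)
7. 2102.426ms @ 26/7 + 80.863ms (1/7)
8. 2183.288ms @ 27/7 + 80.863ms (1/7)
9. 2264.151ms @ 4 + 1132.075ms (2)
10. 3396.226ms @ 6 + 1132.075ms (2)

note 9 onset = 4b = 2264.151ms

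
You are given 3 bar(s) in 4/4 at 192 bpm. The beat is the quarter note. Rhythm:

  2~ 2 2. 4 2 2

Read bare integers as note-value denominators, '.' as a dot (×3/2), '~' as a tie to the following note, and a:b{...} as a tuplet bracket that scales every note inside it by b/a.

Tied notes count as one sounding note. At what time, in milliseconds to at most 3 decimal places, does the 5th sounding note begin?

note 5 onset = 10b = 3125.0ms

1. 0.0ms @ 0 + 1250.0ms (4)
2. 1250.0ms @ 4 + 937.5ms (3)
3. 2187.5ms @ 7 + 312.5ms (1)
4. 2500.0ms @ 8 + 625.0ms (2)
5. 3125.0ms @ 10 + 625.0ms (2)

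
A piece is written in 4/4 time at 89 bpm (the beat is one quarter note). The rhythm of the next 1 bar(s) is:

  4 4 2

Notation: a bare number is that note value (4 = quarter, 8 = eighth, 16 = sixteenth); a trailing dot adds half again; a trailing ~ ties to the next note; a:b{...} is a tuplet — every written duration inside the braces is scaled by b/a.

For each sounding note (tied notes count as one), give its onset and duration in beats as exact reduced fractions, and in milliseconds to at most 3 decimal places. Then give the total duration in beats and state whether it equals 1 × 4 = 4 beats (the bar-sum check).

1) 0.0ms=0b +674.157ms=1b
2) 674.157ms=1b +674.157ms=1b
3) 1348.315ms=2b +1348.315ms=2b
Σ=4b of 4 (89bpm 4/4) — PASS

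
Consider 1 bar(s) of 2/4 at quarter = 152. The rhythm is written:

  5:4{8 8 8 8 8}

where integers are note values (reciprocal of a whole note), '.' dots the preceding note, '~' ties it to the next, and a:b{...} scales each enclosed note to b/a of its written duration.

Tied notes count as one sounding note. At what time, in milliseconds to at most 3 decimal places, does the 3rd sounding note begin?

note 3 onset = 4/5b = 315.789ms

1. 0.0ms @ 0 + 157.895ms (2/5)
2. 157.895ms @ 2/5 + 157.895ms (2/5)
3. 315.789ms @ 4/5 + 157.895ms (2/5)
4. 473.684ms @ 6/5 + 157.895ms (2/5)
5. 631.579ms @ 8/5 + 157.895ms (2/5)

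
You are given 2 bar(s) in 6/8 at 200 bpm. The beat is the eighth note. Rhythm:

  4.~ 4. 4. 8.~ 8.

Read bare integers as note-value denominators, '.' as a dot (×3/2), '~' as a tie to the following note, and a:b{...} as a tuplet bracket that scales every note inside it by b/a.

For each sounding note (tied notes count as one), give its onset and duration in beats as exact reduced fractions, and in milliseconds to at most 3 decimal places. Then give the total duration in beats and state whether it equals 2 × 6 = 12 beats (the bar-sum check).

1) 0.0ms=0b +1800.0ms=6b
2) 1800.0ms=6b +900.0ms=3b
3) 2700.0ms=9b +900.0ms=3b
Σ=12b of 12 (200bpm 6/8) — PASS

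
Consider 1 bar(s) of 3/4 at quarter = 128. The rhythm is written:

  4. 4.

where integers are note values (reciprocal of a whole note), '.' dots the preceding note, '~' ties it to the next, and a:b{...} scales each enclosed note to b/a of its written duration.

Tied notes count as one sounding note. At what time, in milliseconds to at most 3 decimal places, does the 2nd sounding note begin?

note 2 onset = 3/2b = 703.125ms

1. 0.0ms @ 0 + 703.125ms (3/2)
2. 703.125ms @ 3/2 + 703.125ms (3/2)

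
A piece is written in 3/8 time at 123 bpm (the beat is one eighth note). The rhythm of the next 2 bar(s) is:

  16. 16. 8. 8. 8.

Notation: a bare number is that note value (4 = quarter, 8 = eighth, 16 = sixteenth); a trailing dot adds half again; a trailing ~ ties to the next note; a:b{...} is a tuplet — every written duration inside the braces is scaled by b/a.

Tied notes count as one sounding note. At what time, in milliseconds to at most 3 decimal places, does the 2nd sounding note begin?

note 2 onset = 3/4b = 365.854ms

1. 0.0ms @ 0 + 365.854ms (3/4)
2. 365.854ms @ 3/4 + 365.854ms (3/4)
3. 731.707ms @ 3/2 + 731.707ms (3/2)
4. 1463.415ms @ 3 + 731.707ms (3/2)
5. 2195.122ms @ 9/2 + 731.707ms (3/2)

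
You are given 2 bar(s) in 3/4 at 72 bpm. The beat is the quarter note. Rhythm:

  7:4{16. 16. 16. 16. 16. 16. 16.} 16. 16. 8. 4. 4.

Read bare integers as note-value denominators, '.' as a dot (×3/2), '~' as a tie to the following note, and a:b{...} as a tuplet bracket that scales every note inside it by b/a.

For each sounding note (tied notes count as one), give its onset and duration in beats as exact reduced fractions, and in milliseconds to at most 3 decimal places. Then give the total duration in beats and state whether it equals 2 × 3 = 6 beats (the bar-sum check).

1) 0.0ms=0b +178.571ms=3/14b
2) 178.571ms=3/14b +178.571ms=3/14b
3) 357.143ms=3/7b +178.571ms=3/14b
4) 535.714ms=9/14b +178.571ms=3/14b
5) 714.286ms=6/7b +178.571ms=3/14b
6) 892.857ms=15/14b +178.571ms=3/14b
7) 1071.429ms=9/7b +178.571ms=3/14b
8) 1250.0ms=3/2b +312.5ms=3/8b
9) 1562.5ms=15/8b +312.5ms=3/8b
10) 1875.0ms=9/4b +625.0ms=3/4b
11) 2500.0ms=3b +1250.0ms=3/2b
12) 3750.0ms=9/2b +1250.0ms=3/2b
Σ=6b of 6 (72bpm 3/4) — PASS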